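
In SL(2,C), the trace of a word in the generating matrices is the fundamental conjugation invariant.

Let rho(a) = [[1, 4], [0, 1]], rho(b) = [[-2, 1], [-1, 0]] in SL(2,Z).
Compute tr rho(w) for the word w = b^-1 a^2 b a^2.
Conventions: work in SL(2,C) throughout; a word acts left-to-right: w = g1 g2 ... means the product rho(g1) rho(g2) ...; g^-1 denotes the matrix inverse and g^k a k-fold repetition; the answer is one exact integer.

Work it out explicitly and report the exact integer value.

rho(b^-1) = [[0, -1], [1, -2]]
... * rho(a) = [[1, 4], [0, 1]]  ->  [[0, -1], [1, 2]]
... * rho(a) = [[1, 4], [0, 1]]  ->  [[0, -1], [1, 6]]
... * rho(b) = [[-2, 1], [-1, 0]]  ->  [[1, 0], [-8, 1]]
... * rho(a) = [[1, 4], [0, 1]]  ->  [[1, 4], [-8, -31]]
... * rho(a) = [[1, 4], [0, 1]]  ->  [[1, 8], [-8, -63]]
tr = 1 + -63 = -62

-62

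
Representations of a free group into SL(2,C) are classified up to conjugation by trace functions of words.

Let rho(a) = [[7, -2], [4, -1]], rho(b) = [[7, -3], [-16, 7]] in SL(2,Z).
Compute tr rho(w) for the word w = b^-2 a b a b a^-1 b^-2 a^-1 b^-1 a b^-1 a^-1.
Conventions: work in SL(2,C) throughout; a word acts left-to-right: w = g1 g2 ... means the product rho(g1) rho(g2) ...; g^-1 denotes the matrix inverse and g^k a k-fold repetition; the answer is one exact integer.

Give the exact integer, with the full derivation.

rho(b^-1) = [[7, 3], [16, 7]]
... * rho(b^-1) = [[7, 3], [16, 7]]  ->  [[97, 42], [224, 97]]
... * rho(a) = [[7, -2], [4, -1]]  ->  [[847, -236], [1956, -545]]
... * rho(b) = [[7, -3], [-16, 7]]  ->  [[9705, -4193], [22412, -9683]]
... * rho(a) = [[7, -2], [4, -1]]  ->  [[51163, -15217], [118152, -35141]]
... * rho(b) = [[7, -3], [-16, 7]]  ->  [[601613, -260008], [1389320, -600443]]
... * rho(a^-1) = [[-1, 2], [-4, 7]]  ->  [[438419, -616830], [1012452, -1424461]]
... * rho(b^-1) = [[7, 3], [16, 7]]  ->  [[-6800347, -3002553], [-15704212, -6933871]]
... * rho(b^-1) = [[7, 3], [16, 7]]  ->  [[-95643277, -41418912], [-220871420, -95649733]]
... * rho(a^-1) = [[-1, 2], [-4, 7]]  ->  [[261318925, -481218938], [603470352, -1111290971]]
... * rho(b^-1) = [[7, 3], [16, 7]]  ->  [[-5870270533, -2584575791], [-13556363072, -5968625741]]
... * rho(a) = [[7, -2], [4, -1]]  ->  [[-51430196895, 14325116857], [-118769044468, 33081351885]]
... * rho(b^-1) = [[7, 3], [16, 7]]  ->  [[-130809508553, -54014772686], [-302081681116, -124737670209]]
... * rho(a^-1) = [[-1, 2], [-4, 7]]  ->  [[346868599297, -639722425908], [801032361952, -1477327053695]]
tr = 346868599297 + -1477327053695 = -1130458454398

-1130458454398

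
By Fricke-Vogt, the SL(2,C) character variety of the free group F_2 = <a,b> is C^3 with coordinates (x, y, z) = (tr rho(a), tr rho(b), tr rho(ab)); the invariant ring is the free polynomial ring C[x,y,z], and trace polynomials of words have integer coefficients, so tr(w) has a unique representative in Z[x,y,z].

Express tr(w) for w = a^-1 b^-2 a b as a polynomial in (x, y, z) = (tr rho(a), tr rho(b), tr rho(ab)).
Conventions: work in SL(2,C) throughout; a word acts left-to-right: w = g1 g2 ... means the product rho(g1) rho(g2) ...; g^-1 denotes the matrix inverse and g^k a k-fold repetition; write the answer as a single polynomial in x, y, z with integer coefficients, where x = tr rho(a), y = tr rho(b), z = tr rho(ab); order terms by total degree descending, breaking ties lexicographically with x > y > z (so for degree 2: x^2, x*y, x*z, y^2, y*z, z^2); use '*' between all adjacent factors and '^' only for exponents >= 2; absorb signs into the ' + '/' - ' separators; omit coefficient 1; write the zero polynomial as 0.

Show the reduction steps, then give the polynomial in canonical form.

-x*y^2*z + x^2*y + y^3 + y*z^2 - 3*y

tr(b^-1 a) = tr(a) tr(b) - tr(a b) = x*y - z
tr(a b a) = tr(a) tr(b a) - tr(b) = x*z - y
tr(a b a b) = tr(b a) tr(b a) - tr(1)   [split at repeated b] = z^2 - 2
tr(a b a b^-1) = tr(a b a) tr(b) - tr(a b a b) = x*y*z - y^2 - z^2 + 2
tr(b^-2 a b a) = tr(a b a b^-1) tr(b) - tr(a b a) = x*y^2*z - y^3 - y*z^2 - x*z + 3*y
tr(a^-1 b^-2 a b) = tr(b^-2 a b) tr(a) - tr(b^-2 a b a) = -x*y^2*z + x^2*y + y^3 + y*z^2 - 3*y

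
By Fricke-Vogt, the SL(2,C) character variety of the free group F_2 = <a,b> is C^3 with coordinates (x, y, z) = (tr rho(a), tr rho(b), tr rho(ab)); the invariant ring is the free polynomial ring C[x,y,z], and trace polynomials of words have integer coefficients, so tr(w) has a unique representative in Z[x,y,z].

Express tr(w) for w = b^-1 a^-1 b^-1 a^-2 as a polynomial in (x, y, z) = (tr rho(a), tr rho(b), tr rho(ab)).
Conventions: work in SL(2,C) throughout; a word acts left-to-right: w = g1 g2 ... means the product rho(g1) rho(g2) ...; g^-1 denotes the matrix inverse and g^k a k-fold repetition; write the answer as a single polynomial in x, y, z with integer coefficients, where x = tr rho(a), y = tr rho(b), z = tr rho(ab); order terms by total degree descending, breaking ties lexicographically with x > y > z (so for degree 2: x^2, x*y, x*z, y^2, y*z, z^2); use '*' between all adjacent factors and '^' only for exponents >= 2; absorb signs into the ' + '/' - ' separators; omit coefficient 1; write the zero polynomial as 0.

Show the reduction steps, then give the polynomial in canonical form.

trace(b^-1) = trace(b) = y
next, trace(b^-2) = trace(b^-1) trace(b) - trace(1)   [inverse elimination on b] = y^2 - 2
trace(a b^-1) = trace(a) trace(b) - trace(a b)   [inverse elimination on b] = x*y - z
trace(b^-2 a) = trace(a b^-1) trace(b) - trace(a)   [inverse elimination on b] = x*y^2 - y*z - x
next, trace(b^-1 a^-1 b^-1) = trace(b^-2) trace(a) - trace(b^-2 a)   [inverse elimination on a] = y*z - x
and trace(a^2) = trace(a) trace(a) - trace(1)   [square of a] = x^2 - 2
and trace(a^2 b) = trace(a) trace(b a) - trace(b)   [square of a] = x*z - y
and trace(a b^-1 a) = trace(a^2) trace(b) - trace(a^2 b)   [inverse elimination on b] = x^2*y - x*z - y
and trace(a b a b) = trace(a b) trace(a b) - trace(1)   [split at a repeated a] = z^2 - 2
trace(a b^-1 a b) = trace(a b a) trace(b) - trace(a b a b)   [inverse elimination on b] = x*y*z - y^2 - z^2 + 2
trace(b^-1 a b^-1 a) = trace(a b^-1 a) trace(b) - trace(a b^-1 a b)   [inverse elimination on b] = x^2*y^2 - 2*x*y*z + z^2 - 2
trace(b^-1 a^-1 b^-1 a) = trace(b^-1 a b^-1) trace(a) - trace(b^-1 a b^-1 a)   [inverse elimination on a] = x*y*z - x^2 - z^2 + 2
trace(a^-1 b^-1 a^-1 b^-1) = trace(b^-1 a^-1 b^-1) trace(a) - trace(b^-1 a^-1 b^-1 a)   [inverse elimination on a] = z^2 - 2
and trace(b^-1 a^-1 b^-1 a^-2) = trace(a^-1 b^-1 a^-1 b^-1) trace(a) - trace(a^-1 b^-1 a^-1 b^-1 a)   [inverse elimination on a] = x*z^2 - y*z - x

x*z^2 - y*z - x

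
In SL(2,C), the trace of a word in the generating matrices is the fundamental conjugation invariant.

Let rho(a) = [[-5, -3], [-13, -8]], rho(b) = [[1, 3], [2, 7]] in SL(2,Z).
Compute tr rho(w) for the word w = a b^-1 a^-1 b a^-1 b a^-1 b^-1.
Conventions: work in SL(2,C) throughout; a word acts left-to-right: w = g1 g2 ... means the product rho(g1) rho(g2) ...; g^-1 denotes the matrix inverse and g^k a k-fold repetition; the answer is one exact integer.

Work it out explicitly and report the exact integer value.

rho(a) = [[-5, -3], [-13, -8]]
... * rho(b^-1) = [[7, -3], [-2, 1]]  ->  [[-29, 12], [-75, 31]]
... * rho(a^-1) = [[-8, 3], [13, -5]]  ->  [[388, -147], [1003, -380]]
... * rho(b) = [[1, 3], [2, 7]]  ->  [[94, 135], [243, 349]]
... * rho(a^-1) = [[-8, 3], [13, -5]]  ->  [[1003, -393], [2593, -1016]]
... * rho(b) = [[1, 3], [2, 7]]  ->  [[217, 258], [561, 667]]
... * rho(a^-1) = [[-8, 3], [13, -5]]  ->  [[1618, -639], [4183, -1652]]
... * rho(b^-1) = [[7, -3], [-2, 1]]  ->  [[12604, -5493], [32585, -14201]]
tr = 12604 + -14201 = -1597

-1597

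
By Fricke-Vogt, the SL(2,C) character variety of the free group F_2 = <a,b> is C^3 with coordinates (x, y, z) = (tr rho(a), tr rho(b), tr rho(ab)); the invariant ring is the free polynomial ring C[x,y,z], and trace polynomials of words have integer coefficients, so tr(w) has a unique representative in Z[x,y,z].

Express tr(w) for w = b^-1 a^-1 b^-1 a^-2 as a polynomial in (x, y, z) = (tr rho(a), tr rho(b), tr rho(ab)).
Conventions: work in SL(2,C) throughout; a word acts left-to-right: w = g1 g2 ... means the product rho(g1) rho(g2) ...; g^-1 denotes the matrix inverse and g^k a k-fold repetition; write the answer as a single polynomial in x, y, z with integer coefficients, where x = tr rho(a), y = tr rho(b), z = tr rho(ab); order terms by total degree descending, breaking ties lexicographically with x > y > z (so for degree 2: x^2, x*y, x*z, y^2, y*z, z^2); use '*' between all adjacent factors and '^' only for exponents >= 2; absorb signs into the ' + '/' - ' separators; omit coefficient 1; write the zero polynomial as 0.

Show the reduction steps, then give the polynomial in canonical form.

x*z^2 - y*z - x

trace(a^-1) = trace(a) = x
trace(a^-2) = trace(a^-1) trace(a) - trace(1)  (eliminate a^-1) = x^2 - 2
trace(a^-1 b) = trace(b) trace(a) - trace(b a)  (eliminate a^-1) = x*y - z
trace(a^-2 b) = trace(a^-1 b) trace(a) - trace(a^-1 b a)  (eliminate a^-1) = x^2*y - x*z - y
trace(b^-1 a^-2) = trace(a^-2) trace(b) - trace(a^-2 b)  (eliminate b^-1) = x*z - y
trace(a^-2 b^-1 a^-1) = trace(b^-1 a^-2) trace(a) - trace(b^-1 a^-1)  (eliminate a^-1) = x^2*z - x*y - z
trace(b^2) = trace(b) trace(b) - trace(1)  (reduce the b square) = y^2 - 2
trace(b^2 a) = trace(b) trace(a b) - trace(a)  (reduce the b square) = y*z - x
trace(b a^-1 b) = trace(b^2) trace(a) - trace(b^2 a)  (eliminate a^-1) = x*y^2 - y*z - x
trace(b a b a) = trace(b a) trace(b a) - trace(1)  (split on b) = z^2 - 2
trace(b a^-1 b a) = trace(b a b) trace(a) - trace(b a b a)  (eliminate a^-1) = x*y*z - x^2 - z^2 + 2
trace(a^-1 b a^-1 b) = trace(b a^-1 b) trace(a) - trace(b a^-1 b a)  (eliminate a^-1) = x^2*y^2 - 2*x*y*z + z^2 - 2
trace(b^-1 a^-1 b a^-1) = trace(a^-1 b a^-1) trace(b) - trace(a^-1 b a^-1 b)  (eliminate b^-1) = x*y*z - y^2 - z^2 + 2
trace(a^-2 b^-1 a^-1 b) = trace(b^-1 a^-1 b a^-1) trace(a) - trace(b^-1 a^-1 b)  (eliminate a^-1) = x^2*y*z - x*y^2 - x*z^2 + x
trace(b^-1 a^-1 b^-1 a^-2) = trace(a^-2 b^-1 a^-1) trace(b) - trace(a^-2 b^-1 a^-1 b)  (eliminate b^-1) = x*z^2 - y*z - x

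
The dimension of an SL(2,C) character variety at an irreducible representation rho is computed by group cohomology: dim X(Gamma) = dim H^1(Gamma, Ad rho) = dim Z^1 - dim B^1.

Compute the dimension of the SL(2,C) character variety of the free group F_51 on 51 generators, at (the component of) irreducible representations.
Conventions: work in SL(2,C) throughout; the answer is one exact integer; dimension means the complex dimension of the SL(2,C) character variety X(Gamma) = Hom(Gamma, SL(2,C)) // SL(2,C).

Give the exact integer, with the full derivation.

Gamma = F_51 has 51 generators and no relators.
Z^1(Gamma, Ad rho) = (sl_2)^51: a cocycle is a free choice of one sl_2 vector per generator, so dim Z^1 = 3*51 = 153.
dim B^1 = 3: the coboundary map is injective because an irreducible image has centralizer 0 in sl_2.
dim X = dim H^1 = dim Z^1 - dim B^1 = 153 - 3 = 150.

150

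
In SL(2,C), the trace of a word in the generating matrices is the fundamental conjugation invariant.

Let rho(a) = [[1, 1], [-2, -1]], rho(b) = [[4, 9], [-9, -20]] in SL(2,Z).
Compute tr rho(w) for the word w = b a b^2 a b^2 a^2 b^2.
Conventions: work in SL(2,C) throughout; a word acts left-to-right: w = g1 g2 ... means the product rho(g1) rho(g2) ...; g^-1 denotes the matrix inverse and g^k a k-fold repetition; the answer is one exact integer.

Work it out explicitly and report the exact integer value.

rho(b) = [[4, 9], [-9, -20]]
... * rho(a) = [[1, 1], [-2, -1]]  ->  [[-14, -5], [31, 11]]
... * rho(b) = [[4, 9], [-9, -20]]  ->  [[-11, -26], [25, 59]]
... * rho(b) = [[4, 9], [-9, -20]]  ->  [[190, 421], [-431, -955]]
... * rho(a) = [[1, 1], [-2, -1]]  ->  [[-652, -231], [1479, 524]]
... * rho(b) = [[4, 9], [-9, -20]]  ->  [[-529, -1248], [1200, 2831]]
... * rho(b) = [[4, 9], [-9, -20]]  ->  [[9116, 20199], [-20679, -45820]]
... * rho(a) = [[1, 1], [-2, -1]]  ->  [[-31282, -11083], [70961, 25141]]
... * rho(a) = [[1, 1], [-2, -1]]  ->  [[-9116, -20199], [20679, 45820]]
... * rho(b) = [[4, 9], [-9, -20]]  ->  [[145327, 321936], [-329664, -730289]]
... * rho(b) = [[4, 9], [-9, -20]]  ->  [[-2316116, -5130777], [5253945, 11638804]]
tr = -2316116 + 11638804 = 9322688

9322688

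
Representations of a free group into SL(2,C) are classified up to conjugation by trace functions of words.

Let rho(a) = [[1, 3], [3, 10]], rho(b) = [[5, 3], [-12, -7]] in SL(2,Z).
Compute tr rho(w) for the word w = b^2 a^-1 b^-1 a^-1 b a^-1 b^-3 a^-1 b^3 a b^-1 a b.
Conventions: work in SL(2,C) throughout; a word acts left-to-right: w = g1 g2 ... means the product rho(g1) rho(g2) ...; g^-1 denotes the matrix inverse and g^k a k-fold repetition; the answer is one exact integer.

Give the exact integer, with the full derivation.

rho(b) = [[5, 3], [-12, -7]]
... * rho(b) = [[5, 3], [-12, -7]]  ->  [[-11, -6], [24, 13]]
... * rho(a^-1) = [[10, -3], [-3, 1]]  ->  [[-92, 27], [201, -59]]
... * rho(b^-1) = [[-7, -3], [12, 5]]  ->  [[968, 411], [-2115, -898]]
... * rho(a^-1) = [[10, -3], [-3, 1]]  ->  [[8447, -2493], [-18456, 5447]]
... * rho(b) = [[5, 3], [-12, -7]]  ->  [[72151, 42792], [-157644, -93497]]
... * rho(a^-1) = [[10, -3], [-3, 1]]  ->  [[593134, -173661], [-1295949, 379435]]
... * rho(b^-1) = [[-7, -3], [12, 5]]  ->  [[-6235870, -2647707], [13624863, 5785022]]
... * rho(b^-1) = [[-7, -3], [12, 5]]  ->  [[11878606, 5469075], [-25953777, -11949479]]
... * rho(b^-1) = [[-7, -3], [12, 5]]  ->  [[-17521342, -8290443], [38282691, 18113936]]
... * rho(a^-1) = [[10, -3], [-3, 1]]  ->  [[-150342091, 44273583], [328485102, -96734137]]
... * rho(b) = [[5, 3], [-12, -7]]  ->  [[-1282993451, -760941354], [2803235154, 1662594265]]
... * rho(b) = [[5, 3], [-12, -7]]  ->  [[2716328993, 1477609125], [-5934955410, -3228454393]]
... * rho(b) = [[5, 3], [-12, -7]]  ->  [[-4149664535, -2194276896], [9066675666, 4794314521]]
... * rho(a) = [[1, 3], [3, 10]]  ->  [[-10732495223, -34391762565], [23449619229, 75143172208]]
... * rho(b^-1) = [[-7, -3], [12, 5]]  ->  [[-337573684219, -139761327156], [737570731893, 305367003353]]
... * rho(a) = [[1, 3], [3, 10]]  ->  [[-756857665687, -2410334324217], [1653671741952, 5266382229209]]
... * rho(b) = [[5, 3], [-12, -7]]  ->  [[25139723562169, 14601767272458], [-54928228040748, -31903660378607]]
tr = 25139723562169 + -31903660378607 = -6763936816438

-6763936816438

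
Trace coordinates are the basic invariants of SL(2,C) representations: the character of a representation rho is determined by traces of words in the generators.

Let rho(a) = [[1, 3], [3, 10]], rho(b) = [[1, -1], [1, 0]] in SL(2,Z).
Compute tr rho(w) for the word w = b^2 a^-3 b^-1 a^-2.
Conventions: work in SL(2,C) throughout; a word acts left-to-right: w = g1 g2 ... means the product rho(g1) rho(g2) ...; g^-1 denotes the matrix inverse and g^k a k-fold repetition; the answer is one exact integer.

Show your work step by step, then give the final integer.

-1079

rho(b) = [[1, -1], [1, 0]]
... * rho(b) = [[1, -1], [1, 0]]  ->  [[0, -1], [1, -1]]
... * rho(a^-1) = [[10, -3], [-3, 1]]  ->  [[3, -1], [13, -4]]
... * rho(a^-1) = [[10, -3], [-3, 1]]  ->  [[33, -10], [142, -43]]
... * rho(a^-1) = [[10, -3], [-3, 1]]  ->  [[360, -109], [1549, -469]]
... * rho(b^-1) = [[0, 1], [-1, 1]]  ->  [[109, 251], [469, 1080]]
... * rho(a^-1) = [[10, -3], [-3, 1]]  ->  [[337, -76], [1450, -327]]
... * rho(a^-1) = [[10, -3], [-3, 1]]  ->  [[3598, -1087], [15481, -4677]]
tr = 3598 + -4677 = -1079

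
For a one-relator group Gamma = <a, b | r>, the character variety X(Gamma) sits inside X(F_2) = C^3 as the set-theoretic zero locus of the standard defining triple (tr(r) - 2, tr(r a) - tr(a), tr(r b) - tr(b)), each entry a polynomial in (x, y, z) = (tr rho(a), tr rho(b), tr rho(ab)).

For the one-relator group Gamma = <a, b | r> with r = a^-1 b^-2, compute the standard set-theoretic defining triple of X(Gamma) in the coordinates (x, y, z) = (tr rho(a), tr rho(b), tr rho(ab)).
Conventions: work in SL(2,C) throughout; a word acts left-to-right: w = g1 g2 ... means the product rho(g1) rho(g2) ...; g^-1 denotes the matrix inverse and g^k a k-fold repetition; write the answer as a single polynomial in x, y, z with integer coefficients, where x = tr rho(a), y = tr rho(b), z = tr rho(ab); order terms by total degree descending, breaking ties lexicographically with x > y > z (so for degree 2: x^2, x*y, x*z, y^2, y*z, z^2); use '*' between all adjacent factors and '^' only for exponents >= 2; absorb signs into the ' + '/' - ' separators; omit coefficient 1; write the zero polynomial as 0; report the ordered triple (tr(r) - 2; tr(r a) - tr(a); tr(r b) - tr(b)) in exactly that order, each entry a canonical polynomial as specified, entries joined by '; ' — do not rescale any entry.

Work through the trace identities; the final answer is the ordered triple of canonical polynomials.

y*z - x - 2; y^2 - x - 2; -y + z

reduce: tr(b^-1) = tr(b) = y
tr(b^-2) = tr(b^-1)*tr(b) - tr(1) = y^2 - 2
so tr(a b^-1) = tr(a)*tr(b) - tr(a b) = x*y - z
so tr(b^-2 a) = tr(a b^-1)*tr(b) - tr(a) = x*y^2 - y*z - x
so tr(a^-1 b^-2) = tr(b^-2)*tr(a) - tr(b^-2 a) = y*z - x
assemble the triple (tr(r) - 2; tr(r a) - x; tr(r b) - y)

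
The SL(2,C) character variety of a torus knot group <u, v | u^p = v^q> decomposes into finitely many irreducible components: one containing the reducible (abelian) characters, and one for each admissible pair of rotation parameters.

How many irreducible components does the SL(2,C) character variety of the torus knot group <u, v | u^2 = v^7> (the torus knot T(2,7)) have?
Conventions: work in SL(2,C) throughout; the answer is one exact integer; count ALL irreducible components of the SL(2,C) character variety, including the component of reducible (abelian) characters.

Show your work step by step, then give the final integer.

In the torus knot group T(2,7), u^2 = v^7 is central, so an irreducible representation sends it to +I or -I (Schur).
So on each irreducible component the traces are pinned: tr(u) = 2*cos(pi*alpha/2) with 1 <= alpha <= 1, tr(v) = 2*cos(pi*beta/7) with 1 <= beta <= 6.
Consistency of u^2 = (-1)^alpha I with v^7 = (-1)^beta I forces alpha = beta (mod 2).
Counting: 1 odd alphas x 3 odd betas + 0 even alphas x 3 even betas = 3 + 0 = 3.
components with irreducible characters: 3; plus the single component of reducible (abelian) characters: total 4.

4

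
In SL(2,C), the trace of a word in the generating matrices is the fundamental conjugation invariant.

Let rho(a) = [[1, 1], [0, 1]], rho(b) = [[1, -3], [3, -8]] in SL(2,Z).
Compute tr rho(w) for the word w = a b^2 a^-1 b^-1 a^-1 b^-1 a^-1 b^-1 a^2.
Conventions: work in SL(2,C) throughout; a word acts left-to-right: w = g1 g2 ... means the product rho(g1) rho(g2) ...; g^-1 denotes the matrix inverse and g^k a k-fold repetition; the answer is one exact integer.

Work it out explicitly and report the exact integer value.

rho(a) = [[1, 1], [0, 1]]
... * rho(b) = [[1, -3], [3, -8]]  ->  [[4, -11], [3, -8]]
... * rho(b) = [[1, -3], [3, -8]]  ->  [[-29, 76], [-21, 55]]
... * rho(a^-1) = [[1, -1], [0, 1]]  ->  [[-29, 105], [-21, 76]]
... * rho(b^-1) = [[-8, 3], [-3, 1]]  ->  [[-83, 18], [-60, 13]]
... * rho(a^-1) = [[1, -1], [0, 1]]  ->  [[-83, 101], [-60, 73]]
... * rho(b^-1) = [[-8, 3], [-3, 1]]  ->  [[361, -148], [261, -107]]
... * rho(a^-1) = [[1, -1], [0, 1]]  ->  [[361, -509], [261, -368]]
... * rho(b^-1) = [[-8, 3], [-3, 1]]  ->  [[-1361, 574], [-984, 415]]
... * rho(a) = [[1, 1], [0, 1]]  ->  [[-1361, -787], [-984, -569]]
... * rho(a) = [[1, 1], [0, 1]]  ->  [[-1361, -2148], [-984, -1553]]
tr = -1361 + -1553 = -2914

-2914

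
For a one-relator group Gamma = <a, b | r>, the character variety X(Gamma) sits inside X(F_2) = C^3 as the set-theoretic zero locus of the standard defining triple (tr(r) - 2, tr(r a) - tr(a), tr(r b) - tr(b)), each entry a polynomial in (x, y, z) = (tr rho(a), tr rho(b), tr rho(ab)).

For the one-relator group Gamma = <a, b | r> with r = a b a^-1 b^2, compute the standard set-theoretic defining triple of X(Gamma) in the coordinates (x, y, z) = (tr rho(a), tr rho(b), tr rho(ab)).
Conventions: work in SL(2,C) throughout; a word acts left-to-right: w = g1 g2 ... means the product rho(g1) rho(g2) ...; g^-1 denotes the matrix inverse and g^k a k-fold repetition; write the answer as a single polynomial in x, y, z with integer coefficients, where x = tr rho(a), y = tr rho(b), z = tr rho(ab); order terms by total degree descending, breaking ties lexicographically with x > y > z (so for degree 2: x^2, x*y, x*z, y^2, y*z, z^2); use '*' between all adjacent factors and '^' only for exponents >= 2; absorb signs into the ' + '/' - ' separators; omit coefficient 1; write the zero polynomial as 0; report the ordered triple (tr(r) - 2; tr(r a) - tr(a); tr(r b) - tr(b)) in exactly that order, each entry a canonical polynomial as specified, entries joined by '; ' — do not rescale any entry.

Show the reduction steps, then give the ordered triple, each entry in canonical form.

apply: trace(b a b) = trace(b) trace(a b) - trace(a)   [square of b] = y*z - x
apply: trace(b^2 a b) = trace(b) trace(b a b) - trace(b a)   [square of b] = y^2*z - x*y - z
trace(a b a b) = trace(a b) trace(a b) - trace(1)   [split at a repeated a] = z^2 - 2
trace(a b a) = trace(a) trace(b a) - trace(b)   [square of a] = x*z - y
apply: trace(b^2 a b a) = trace(b) trace(a b a b) - trace(a b a)   [square of b] = y*z^2 - x*z - y
use: trace(a b a^-1 b^2) = trace(b^2 a b) trace(a) - trace(b^2 a b a)   [inverse elimination on a] = x*y^2*z - x^2*y - y*z^2 + y
trace(b^2) = trace(b) trace(b) - trace(1) = y^2 - 2
trace(b^3) = trace(b) trace(b^2) - trace(b) = y^3 - 3*y
trace(b^2 a^2 b) = trace(a) trace(b^3 a) - trace(b^3) = x*y^2*z - x^2*y - y^3 - x*z + 3*y
use: trace(a^2 b a b) = trace(a) trace(b a b a) - trace(b a b) = x*z^2 - y*z - x
trace(a^2 b a) = trace(a) trace(a b a) - trace(a b) = x^2*z - x*y - z
apply: trace(b^2 a^2 b a) = trace(b) trace(a^2 b a b) - trace(a^2 b a) = x*y*z^2 - x^2*z - y^2*z + z
use: trace(a b a^-1 b^2 a) = trace(b^2 a^2 b) trace(a) - trace(b^2 a^2 b a) = x^2*y^2*z - x^3*y - x*y^3 - x*y*z^2 + y^2*z + 3*x*y - z
apply: trace(b^3 a b) = trace(b) trace(b a b^2) - trace(b a b)  (reduce the b square) = y^3*z - x*y^2 - 2*y*z + x
apply: trace(b^3 a b a) = trace(b) trace(b a b a b) - trace(b a b a)  (reduce the b square) = y^2*z^2 - x*y*z - y^2 - z^2 + 2
trace(a b a^-1 b^3) = trace(b^3 a b) trace(a) - trace(b^3 a b a)  (eliminate a^-1) = x*y^3*z - x^2*y^2 - y^2*z^2 - x*y*z + x^2 + y^2 + z^2 - 2
assemble the triple (trace(r) - 2; trace(r a) - x; trace(r b) - y)

x*y^2*z - x^2*y - y*z^2 + y - 2; x^2*y^2*z - x^3*y - x*y^3 - x*y*z^2 + y^2*z + 3*x*y - x - z; x*y^3*z - x^2*y^2 - y^2*z^2 - x*y*z + x^2 + y^2 + z^2 - y - 2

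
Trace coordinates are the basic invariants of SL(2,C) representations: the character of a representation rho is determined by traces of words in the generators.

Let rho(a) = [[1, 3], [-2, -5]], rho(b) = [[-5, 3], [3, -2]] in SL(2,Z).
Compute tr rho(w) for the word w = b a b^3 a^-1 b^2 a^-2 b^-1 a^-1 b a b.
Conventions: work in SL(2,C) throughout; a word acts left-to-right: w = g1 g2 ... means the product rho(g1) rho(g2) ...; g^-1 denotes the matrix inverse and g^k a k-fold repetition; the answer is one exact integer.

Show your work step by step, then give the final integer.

rho(b) = [[-5, 3], [3, -2]]
... * rho(a) = [[1, 3], [-2, -5]]  ->  [[-11, -30], [7, 19]]
... * rho(b) = [[-5, 3], [3, -2]]  ->  [[-35, 27], [22, -17]]
... * rho(b) = [[-5, 3], [3, -2]]  ->  [[256, -159], [-161, 100]]
... * rho(b) = [[-5, 3], [3, -2]]  ->  [[-1757, 1086], [1105, -683]]
... * rho(a^-1) = [[-5, -3], [2, 1]]  ->  [[10957, 6357], [-6891, -3998]]
... * rho(b) = [[-5, 3], [3, -2]]  ->  [[-35714, 20157], [22461, -12677]]
... * rho(b) = [[-5, 3], [3, -2]]  ->  [[239041, -147456], [-150336, 92737]]
... * rho(a^-1) = [[-5, -3], [2, 1]]  ->  [[-1490117, -864579], [937154, 543745]]
... * rho(a^-1) = [[-5, -3], [2, 1]]  ->  [[5721427, 3605772], [-3598280, -2267717]]
... * rho(b^-1) = [[-2, -3], [-3, -5]]  ->  [[-22260170, -35193141], [13999711, 22133425]]
... * rho(a^-1) = [[-5, -3], [2, 1]]  ->  [[40914568, 31587369], [-25731705, -19865708]]
... * rho(b) = [[-5, 3], [3, -2]]  ->  [[-109810733, 59568966], [69061401, -37463699]]
... * rho(a) = [[1, 3], [-2, -5]]  ->  [[-228948665, -627277029], [143988799, 394502698]]
... * rho(b) = [[-5, 3], [3, -2]]  ->  [[-737087762, 567708063], [463564099, -357038999]]
tr = -737087762 + -357038999 = -1094126761

-1094126761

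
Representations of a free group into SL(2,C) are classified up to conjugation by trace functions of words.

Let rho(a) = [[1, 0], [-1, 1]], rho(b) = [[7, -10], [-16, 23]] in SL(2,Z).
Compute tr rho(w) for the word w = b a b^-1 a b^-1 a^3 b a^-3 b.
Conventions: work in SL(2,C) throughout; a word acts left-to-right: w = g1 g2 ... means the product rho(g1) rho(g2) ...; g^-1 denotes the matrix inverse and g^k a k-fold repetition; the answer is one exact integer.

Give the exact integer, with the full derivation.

rho(b) = [[7, -10], [-16, 23]]
... * rho(a) = [[1, 0], [-1, 1]]  ->  [[17, -10], [-39, 23]]
... * rho(b^-1) = [[23, 10], [16, 7]]  ->  [[231, 100], [-529, -229]]
... * rho(a) = [[1, 0], [-1, 1]]  ->  [[131, 100], [-300, -229]]
... * rho(b^-1) = [[23, 10], [16, 7]]  ->  [[4613, 2010], [-10564, -4603]]
... * rho(a) = [[1, 0], [-1, 1]]  ->  [[2603, 2010], [-5961, -4603]]
... * rho(a) = [[1, 0], [-1, 1]]  ->  [[593, 2010], [-1358, -4603]]
... * rho(a) = [[1, 0], [-1, 1]]  ->  [[-1417, 2010], [3245, -4603]]
... * rho(b) = [[7, -10], [-16, 23]]  ->  [[-42079, 60400], [96363, -138319]]
... * rho(a^-1) = [[1, 0], [1, 1]]  ->  [[18321, 60400], [-41956, -138319]]
... * rho(a^-1) = [[1, 0], [1, 1]]  ->  [[78721, 60400], [-180275, -138319]]
... * rho(a^-1) = [[1, 0], [1, 1]]  ->  [[139121, 60400], [-318594, -138319]]
... * rho(b) = [[7, -10], [-16, 23]]  ->  [[7447, -2010], [-17054, 4603]]
tr = 7447 + 4603 = 12050

12050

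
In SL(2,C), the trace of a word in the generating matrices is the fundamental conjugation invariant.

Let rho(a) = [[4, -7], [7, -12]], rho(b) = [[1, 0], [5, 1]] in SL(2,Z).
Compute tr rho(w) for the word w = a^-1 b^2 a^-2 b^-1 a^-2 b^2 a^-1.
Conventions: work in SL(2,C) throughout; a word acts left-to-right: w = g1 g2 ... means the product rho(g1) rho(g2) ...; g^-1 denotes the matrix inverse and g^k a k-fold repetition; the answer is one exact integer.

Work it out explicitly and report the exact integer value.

rho(a^-1) = [[-12, 7], [-7, 4]]
... * rho(b) = [[1, 0], [5, 1]]  ->  [[23, 7], [13, 4]]
... * rho(b) = [[1, 0], [5, 1]]  ->  [[58, 7], [33, 4]]
... * rho(a^-1) = [[-12, 7], [-7, 4]]  ->  [[-745, 434], [-424, 247]]
... * rho(a^-1) = [[-12, 7], [-7, 4]]  ->  [[5902, -3479], [3359, -1980]]
... * rho(b^-1) = [[1, 0], [-5, 1]]  ->  [[23297, -3479], [13259, -1980]]
... * rho(a^-1) = [[-12, 7], [-7, 4]]  ->  [[-255211, 149163], [-145248, 84893]]
... * rho(a^-1) = [[-12, 7], [-7, 4]]  ->  [[2018391, -1189825], [1148725, -677164]]
... * rho(b) = [[1, 0], [5, 1]]  ->  [[-3930734, -1189825], [-2237095, -677164]]
... * rho(b) = [[1, 0], [5, 1]]  ->  [[-9879859, -1189825], [-5622915, -677164]]
... * rho(a^-1) = [[-12, 7], [-7, 4]]  ->  [[126887083, -73918313], [72215128, -42069061]]
tr = 126887083 + -42069061 = 84818022

84818022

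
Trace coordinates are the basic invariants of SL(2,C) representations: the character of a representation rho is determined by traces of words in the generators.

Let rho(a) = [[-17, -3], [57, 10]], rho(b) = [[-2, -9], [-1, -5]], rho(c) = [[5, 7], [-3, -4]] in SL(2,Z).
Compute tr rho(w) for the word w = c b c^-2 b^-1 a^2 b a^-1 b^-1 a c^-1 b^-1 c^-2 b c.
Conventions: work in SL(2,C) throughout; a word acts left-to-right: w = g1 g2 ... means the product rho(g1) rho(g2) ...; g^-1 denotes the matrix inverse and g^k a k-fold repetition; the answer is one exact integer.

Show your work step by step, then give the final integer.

-116494671054303

rho(c) = [[5, 7], [-3, -4]]
... * rho(b) = [[-2, -9], [-1, -5]]  ->  [[-17, -80], [10, 47]]
... * rho(c^-1) = [[-4, -7], [3, 5]]  ->  [[-172, -281], [101, 165]]
... * rho(c^-1) = [[-4, -7], [3, 5]]  ->  [[-155, -201], [91, 118]]
... * rho(b^-1) = [[-5, 9], [1, -2]]  ->  [[574, -993], [-337, 583]]
... * rho(a) = [[-17, -3], [57, 10]]  ->  [[-66359, -11652], [38960, 6841]]
... * rho(a) = [[-17, -3], [57, 10]]  ->  [[463939, 82557], [-272383, -48470]]
... * rho(b) = [[-2, -9], [-1, -5]]  ->  [[-1010435, -4588236], [593236, 2693797]]
... * rho(a^-1) = [[10, 3], [-57, -17]]  ->  [[251425102, 74968707], [-147614069, -44014841]]
... * rho(b^-1) = [[-5, 9], [1, -2]]  ->  [[-1182156803, 2112888504], [694055504, -1240496939]]
... * rho(a) = [[-17, -3], [57, 10]]  ->  [[140531310379, 24675355449], [-82507269091, -14487135902]]
... * rho(c^-1) = [[-4, -7], [3, 5]]  ->  [[-488099175169, -860342395408], [286567668658, 505115204127]]
... * rho(b^-1) = [[-5, 9], [1, -2]]  ->  [[1580153480437, -2672207785705], [-927723139163, 1568878609668]]
... * rho(c^-1) = [[-4, -7], [3, 5]]  ->  [[-14337237278863, -24422113291584], [8417528385656, 14338455022481]]
... * rho(c^-1) = [[-4, -7], [3, 5]]  ->  [[-15917390759300, -21749905505879], [9345251524819, 12769576412813]]
... * rho(b) = [[-2, -9], [-1, -5]]  ->  [[53584687024479, 252006044363095], [-31460079462451, -147955145787436]]
... * rho(c) = [[5, 7], [-3, -4]]  ->  [[-488094697966890, -632931368281027], [286565040050053, 371600026912587]]
tr = -488094697966890 + 371600026912587 = -116494671054303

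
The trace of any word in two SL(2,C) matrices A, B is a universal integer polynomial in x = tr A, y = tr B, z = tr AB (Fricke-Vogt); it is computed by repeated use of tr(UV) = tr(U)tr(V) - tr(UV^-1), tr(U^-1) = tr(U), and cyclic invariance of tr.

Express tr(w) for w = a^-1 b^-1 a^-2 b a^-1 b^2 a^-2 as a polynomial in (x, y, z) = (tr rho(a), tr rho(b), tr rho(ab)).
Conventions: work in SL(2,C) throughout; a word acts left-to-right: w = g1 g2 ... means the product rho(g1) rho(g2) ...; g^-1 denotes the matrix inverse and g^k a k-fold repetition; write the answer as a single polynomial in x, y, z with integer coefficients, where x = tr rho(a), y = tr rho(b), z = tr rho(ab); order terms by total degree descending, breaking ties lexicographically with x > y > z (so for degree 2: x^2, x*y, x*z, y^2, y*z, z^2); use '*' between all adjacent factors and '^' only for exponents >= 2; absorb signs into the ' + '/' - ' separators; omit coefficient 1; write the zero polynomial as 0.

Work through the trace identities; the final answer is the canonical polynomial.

x^5*y^3*z - x^4*y^4 - 2*x^4*y^2*z^2 - x^5*y*z + x^3*y*z^3 + x^4*y^2 + x^4*z^2 + x^2*y^4 + 2*x^2*y^2*z^2 + x^3*y*z - x*y^3*z - x*y*z^3 - 2*x^2*z^2 + x*y*z - x^2 - y^2 + 2

tr(b^2) = tr(b)*tr(b) - tr(1) = y^2 - 2
tr(b^3) = tr(b)*tr(b^2) - tr(b) = y^3 - 3*y
tr(b a b) = tr(b)*tr(a b) - tr(a) = y*z - x
tr(b^3 a) = tr(b)*tr(b a b) - tr(b a) = y^2*z - x*y - z
tr(b^3 a^-1) = tr(b^3)*tr(a) - tr(b^3 a) = x*y^3 - y^2*z - 2*x*y + z
tr(a^-1 b^3 a^-1) = tr(b^3 a^-1)*tr(a) - tr(b^3) = x^2*y^3 - x*y^2*z - 2*x^2*y - y^3 + x*z + 3*y
tr(b^2 a^-3 b) = tr(a^-1 b^3 a^-1)*tr(a) - tr(a^-1 b^3) = x^3*y^3 - x^2*y^2*z - 2*x^3*y - 2*x*y^3 + x^2*z + y^2*z + 5*x*y - z
tr(a b a b) = tr(a b)*tr(a b) - tr(1)   [split at repeated a] = z^2 - 2
tr(a b a) = tr(a)*tr(b a) - tr(b) = x*z - y
tr(b a b^2 a) = tr(b)*tr(a b a b) - tr(a b a) = y*z^2 - x*z - y
tr(a^-1 b a b^2) = tr(b a b^2)*tr(a) - tr(b a b^2 a) = x*y^2*z - x^2*y - y*z^2 + y
tr(a^-2 b a b^2) = tr(a^-1 b a b^2)*tr(a) - tr(a^-1 b a b^2 a) = x^2*y^2*z - x^3*y - x*y*z^2 - y^2*z + 2*x*y + z
tr(b^2 a^-3 b a) = tr(a^-2 b a b^2)*tr(a) - tr(a^-2 b a b^2 a) = x^3*y^2*z - x^4*y - x^2*y*z^2 - 2*x*y^2*z + 3*x^2*y + y*z^2 + x*z - y
tr(a^-1 b a^-1 b^2 a^-2) = tr(b^2 a^-3 b)*tr(a) - tr(b^2 a^-3 b a) = x^4*y^3 - 2*x^3*y^2*z - x^4*y - 2*x^2*y^3 + x^2*y*z^2 + x^3*z + 3*x*y^2*z + 2*x^2*y - y*z^2 - 2*x*z + y
tr(b^4) = tr(b)*tr(b^3) - tr(b^2) = y^4 - 4*y^2 + 2
tr(b^4 a) = tr(b)*tr(b a b^2) - tr(b a b) = y^3*z - x*y^2 - 2*y*z + x
tr(b a^-1 b^3) = tr(b^4)*tr(a) - tr(b^4 a) = x*y^4 - y^3*z - 3*x*y^2 + 2*y*z + x
tr(b^3 a b a) = tr(b)*tr(a b a b^2) - tr(a b a b) = y^2*z^2 - x*y*z - y^2 - z^2 + 2
tr(b a^-1 b^3 a) = tr(b^3 a b)*tr(a) - tr(b^3 a b a) = x*y^3*z - x^2*y^2 - y^2*z^2 - x*y*z + x^2 + y^2 + z^2 - 2
tr(a^-1 b a^-1 b^3) = tr(b a^-1 b^3)*tr(a) - tr(b a^-1 b^3 a) = x^2*y^4 - 2*x*y^3*z - 2*x^2*y^2 + y^2*z^2 + 3*x*y*z - y^2 - z^2 + 2
tr(b^2 a^-2 b a^-1 b) = tr(a^-1 b a^-1 b^3)*tr(a) - tr(a^-1 b a^-1 b^3 a) = x^3*y^4 - 2*x^2*y^3*z - 2*x^3*y^2 - x*y^4 + x*y^2*z^2 + 3*x^2*y*z + y^3*z + 2*x*y^2 - x*z^2 - 2*y*z + x
tr(a^2) = tr(a)*tr(a) - tr(1) = x^2 - 2
tr(a b^2 a) = tr(b)*tr(a^2 b) - tr(a^2) = x*y*z - x^2 - y^2 + 2
tr(b^2 a b^2 a) = tr(b)*tr(a b^2 a b) - tr(a b^2 a) = y^2*z^2 - 2*x*y*z + x^2 - 2
tr(a^-1 b^2 a b^2) = tr(b^2 a b^2)*tr(a) - tr(b^2 a b^2 a) = x*y^3*z - x^2*y^2 - y^2*z^2 + 2
tr(b a b^2 a^-2 b) = tr(a^-1 b^2 a b^2)*tr(a) - tr(a^-1 b^2 a b^2 a) = x^2*y^3*z - x^3*y^2 - x*y^2*z^2 - y^3*z + x*y^2 + 2*y*z + x
tr(a b a b a b) = tr(b a b a)*tr(b a) - tr(a b)   [split at repeated b] = z^3 - 3*z
tr(a b a b a) = tr(a)*tr(b a b a) - tr(b a b) = x*z^2 - y*z - x
tr(b a b a b^2 a) = tr(b)*tr(a b a b a b) - tr(a b a b a) = y*z^3 - x*z^2 - 2*y*z + x
tr(b a b a b^2 a^-1) = tr(b a b a b^2)*tr(a) - tr(b a b a b^2 a) = x*y^2*z^2 - x^2*y*z - y*z^3 - x*y^2 + 2*y*z + x
tr(b a b^2 a^-2 b a) = tr(b a b a b^2 a^-1)*tr(a) - tr(b a b a b^2) = x^2*y^2*z^2 - x^3*y*z - x*y*z^3 - x^2*y^2 - y^2*z^2 + 3*x*y*z + x^2 + y^2 + z^2 - 2
tr(b^2 a^-2 b a^-1 b a) = tr(b a b^2 a^-2 b)*tr(a) - tr(b a b^2 a^-2 b a) = x^3*y^3*z - x^4*y^2 - 2*x^2*y^2*z^2 + x^3*y*z - x*y^3*z + x*y*z^3 + 2*x^2*y^2 + y^2*z^2 - x*y*z - y^2 - z^2 + 2
tr(a^-1 b a^-1 b^2 a^-2 b) = tr(b^2 a^-2 b a^-1 b)*tr(a) - tr(b^2 a^-2 b a^-1 b a) = x^4*y^4 - 3*x^3*y^3*z - x^4*y^2 - x^2*y^4 + 3*x^2*y^2*z^2 + 2*x^3*y*z + 2*x*y^3*z - x*y*z^3 - x^2*z^2 - y^2*z^2 - x*y*z + x^2 + y^2 + z^2 - 2
tr(a^-1 b a^-1 b^2 a^-2 b^-1) = tr(a^-1 b a^-1 b^2 a^-2)*tr(b) - tr(a^-1 b a^-1 b^2 a^-2 b) = x^3*y^3*z - x^2*y^4 - 2*x^2*y^2*z^2 - x^3*y*z + x*y^3*z + x*y*z^3 + 2*x^2*y^2 + x^2*z^2 - x*y*z - x^2 - z^2 + 2
tr(b^2 a^-1) = tr(b^2)*tr(a) - tr(b^2 a) = x*y^2 - y*z - x
tr(a^-2 b^2) = tr(b^2 a^-1)*tr(a) - tr(b^2) = x^2*y^2 - x*y*z - x^2 - y^2 + 2
tr(a^-1 b^2 a^-2) = tr(a^-2 b^2)*tr(a) - tr(a^-2 b^2 a) = x^3*y^2 - x^2*y*z - x^3 - 2*x*y^2 + y*z + 3*x
tr(a^-2 b^-1 a^-2 b a^-1 b^2) = tr(a^-1 b a^-1 b^2 a^-2 b^-1)*tr(a) - tr(a^-1 b a^-1 b^2 a^-2 b^-1 a) = x^4*y^3*z - x^3*y^4 - 2*x^3*y^2*z^2 - x^4*y*z + x^2*y^3*z + x^2*y*z^3 + x^3*y^2 + x^3*z^2 + 2*x*y^2 - x*z^2 - y*z - x
tr(a^-2 b^3 a^-1 b) = tr(a^-1 b^3 a^-1 b)*tr(a) - tr(a^-1 b^3 a^-1 b a) = x^3*y^4 - 2*x^2*y^3*z - 2*x^3*y^2 - x*y^4 + x*y^2*z^2 + 3*x^2*y*z + y^3*z + 2*x*y^2 - x*z^2 - 2*y*z + x
tr(b^2 a^-1 b^-1 a^-2 b) = tr(a^-2 b^3 a^-1)*tr(b) - tr(a^-2 b^3 a^-1 b) = x^2*y^3*z - x*y^4 - x*y^2*z^2 - 2*x^2*y*z + 3*x*y^2 + x*z^2 + y*z - x
tr(b a^-1 b a b^2) = tr(b a b^3)*tr(a) - tr(b a b^3 a) = x*y^3*z - x^2*y^2 - y^2*z^2 - x*y*z + x^2 + y^2 + z^2 - 2
tr(b a^-1 b a b^2 a) = tr(b a b^2 a b)*tr(a) - tr(b a b^2 a b a) = x*y^2*z^2 - 2*x^2*y*z - y*z^3 + x^3 + x*z^2 + 2*y*z - 3*x
tr(a^-1 b a b^2 a^-1 b) = tr(b a^-1 b a b^2)*tr(a) - tr(b a^-1 b a b^2 a) = x^2*y^3*z - x^3*y^2 - 2*x*y^2*z^2 + x^2*y*z + y*z^3 + x*y^2 - 2*y*z + x
tr(a^-2 b a b^2 a^-1 b) = tr(a^-1 b a b^2 a^-1 b)*tr(a) - tr(a^-1 b a b^2 a^-1 b a) = x^3*y^3*z - x^4*y^2 - 2*x^2*y^2*z^2 + x^3*y*z - x*y^3*z + x*y*z^3 + 2*x^2*y^2 + y^2*z^2 - 2*x*y*z + x^2 - 2
tr(b^2 a^-1 b^-1 a^-2 b a) = tr(a^-2 b a b^2 a^-1)*tr(b) - tr(a^-2 b a b^2 a^-1 b) = x^2*y^2*z^2 - x^3*y*z - x*y^3*z - x*y*z^3 + x^2*y^2 + 3*x*y*z - x^2 - y^2 + 2
tr(a^-1 b^-1 a^-2 b a^-1 b^2) = tr(b^2 a^-1 b^-1 a^-2 b)*tr(a) - tr(b^2 a^-1 b^-1 a^-2 b a) = x^3*y^3*z - x^2*y^4 - 2*x^2*y^2*z^2 - x^3*y*z + x*y^3*z + x*y*z^3 + 2*x^2*y^2 + x^2*z^2 - 2*x*y*z + y^2 - 2
tr(a^-1 b^-1 a^-2 b a^-1 b^2 a^-2) = tr(a^-2 b^-1 a^-2 b a^-1 b^2)*tr(a) - tr(a^-2 b^-1 a^-2 b a^-1 b^2 a) = x^5*y^3*z - x^4*y^4 - 2*x^4*y^2*z^2 - x^5*y*z + x^3*y*z^3 + x^4*y^2 + x^4*z^2 + x^2*y^4 + 2*x^2*y^2*z^2 + x^3*y*z - x*y^3*z - x*y*z^3 - 2*x^2*z^2 + x*y*z - x^2 - y^2 + 2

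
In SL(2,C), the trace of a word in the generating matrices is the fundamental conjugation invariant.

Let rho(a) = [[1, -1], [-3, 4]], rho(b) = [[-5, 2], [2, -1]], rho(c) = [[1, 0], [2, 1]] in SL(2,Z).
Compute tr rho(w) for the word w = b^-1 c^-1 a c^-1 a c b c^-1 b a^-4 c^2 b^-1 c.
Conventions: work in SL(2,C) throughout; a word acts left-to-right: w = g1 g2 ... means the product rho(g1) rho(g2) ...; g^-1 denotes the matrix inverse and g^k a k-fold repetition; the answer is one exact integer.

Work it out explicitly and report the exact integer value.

20649465

rho(b^-1) = [[-1, -2], [-2, -5]]
... * rho(c^-1) = [[1, 0], [-2, 1]]  ->  [[3, -2], [8, -5]]
... * rho(a) = [[1, -1], [-3, 4]]  ->  [[9, -11], [23, -28]]
... * rho(c^-1) = [[1, 0], [-2, 1]]  ->  [[31, -11], [79, -28]]
... * rho(a) = [[1, -1], [-3, 4]]  ->  [[64, -75], [163, -191]]
... * rho(c) = [[1, 0], [2, 1]]  ->  [[-86, -75], [-219, -191]]
... * rho(b) = [[-5, 2], [2, -1]]  ->  [[280, -97], [713, -247]]
... * rho(c^-1) = [[1, 0], [-2, 1]]  ->  [[474, -97], [1207, -247]]
... * rho(b) = [[-5, 2], [2, -1]]  ->  [[-2564, 1045], [-6529, 2661]]
... * rho(a^-1) = [[4, 1], [3, 1]]  ->  [[-7121, -1519], [-18133, -3868]]
... * rho(a^-1) = [[4, 1], [3, 1]]  ->  [[-33041, -8640], [-84136, -22001]]
... * rho(a^-1) = [[4, 1], [3, 1]]  ->  [[-158084, -41681], [-402547, -106137]]
... * rho(a^-1) = [[4, 1], [3, 1]]  ->  [[-757379, -199765], [-1928599, -508684]]
... * rho(c) = [[1, 0], [2, 1]]  ->  [[-1156909, -199765], [-2945967, -508684]]
... * rho(c) = [[1, 0], [2, 1]]  ->  [[-1556439, -199765], [-3963335, -508684]]
... * rho(b^-1) = [[-1, -2], [-2, -5]]  ->  [[1955969, 4111703], [4980703, 10470090]]
... * rho(c) = [[1, 0], [2, 1]]  ->  [[10179375, 4111703], [25920883, 10470090]]
tr = 10179375 + 10470090 = 20649465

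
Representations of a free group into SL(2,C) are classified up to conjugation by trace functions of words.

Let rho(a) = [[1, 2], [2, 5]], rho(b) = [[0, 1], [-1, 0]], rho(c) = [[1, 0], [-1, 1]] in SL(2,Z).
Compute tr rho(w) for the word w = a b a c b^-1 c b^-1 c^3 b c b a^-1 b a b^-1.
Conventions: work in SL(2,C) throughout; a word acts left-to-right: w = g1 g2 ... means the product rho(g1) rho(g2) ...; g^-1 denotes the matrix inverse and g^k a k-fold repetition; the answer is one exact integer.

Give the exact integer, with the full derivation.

rho(a) = [[1, 2], [2, 5]]
... * rho(b) = [[0, 1], [-1, 0]]  ->  [[-2, 1], [-5, 2]]
... * rho(a) = [[1, 2], [2, 5]]  ->  [[0, 1], [-1, 0]]
... * rho(c) = [[1, 0], [-1, 1]]  ->  [[-1, 1], [-1, 0]]
... * rho(b^-1) = [[0, -1], [1, 0]]  ->  [[1, 1], [0, 1]]
... * rho(c) = [[1, 0], [-1, 1]]  ->  [[0, 1], [-1, 1]]
... * rho(b^-1) = [[0, -1], [1, 0]]  ->  [[1, 0], [1, 1]]
... * rho(c) = [[1, 0], [-1, 1]]  ->  [[1, 0], [0, 1]]
... * rho(c) = [[1, 0], [-1, 1]]  ->  [[1, 0], [-1, 1]]
... * rho(c) = [[1, 0], [-1, 1]]  ->  [[1, 0], [-2, 1]]
... * rho(b) = [[0, 1], [-1, 0]]  ->  [[0, 1], [-1, -2]]
... * rho(c) = [[1, 0], [-1, 1]]  ->  [[-1, 1], [1, -2]]
... * rho(b) = [[0, 1], [-1, 0]]  ->  [[-1, -1], [2, 1]]
... * rho(a^-1) = [[5, -2], [-2, 1]]  ->  [[-3, 1], [8, -3]]
... * rho(b) = [[0, 1], [-1, 0]]  ->  [[-1, -3], [3, 8]]
... * rho(a) = [[1, 2], [2, 5]]  ->  [[-7, -17], [19, 46]]
... * rho(b^-1) = [[0, -1], [1, 0]]  ->  [[-17, 7], [46, -19]]
tr = -17 + -19 = -36

-36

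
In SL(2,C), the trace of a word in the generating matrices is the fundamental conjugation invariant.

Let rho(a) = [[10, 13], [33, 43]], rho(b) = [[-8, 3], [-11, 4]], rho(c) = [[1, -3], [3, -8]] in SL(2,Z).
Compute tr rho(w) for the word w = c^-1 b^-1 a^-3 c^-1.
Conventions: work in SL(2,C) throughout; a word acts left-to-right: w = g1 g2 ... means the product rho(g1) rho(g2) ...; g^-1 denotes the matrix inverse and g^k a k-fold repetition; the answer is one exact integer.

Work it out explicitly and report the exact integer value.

-1431550

rho(c^-1) = [[-8, 3], [-3, 1]]
... * rho(b^-1) = [[4, -3], [11, -8]]  ->  [[1, 0], [-1, 1]]
... * rho(a^-1) = [[43, -13], [-33, 10]]  ->  [[43, -13], [-76, 23]]
... * rho(a^-1) = [[43, -13], [-33, 10]]  ->  [[2278, -689], [-4027, 1218]]
... * rho(a^-1) = [[43, -13], [-33, 10]]  ->  [[120691, -36504], [-213355, 64531]]
... * rho(c^-1) = [[-8, 3], [-3, 1]]  ->  [[-856016, 325569], [1513247, -575534]]
tr = -856016 + -575534 = -1431550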